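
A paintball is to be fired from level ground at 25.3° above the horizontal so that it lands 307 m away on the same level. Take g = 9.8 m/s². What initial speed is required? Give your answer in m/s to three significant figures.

62.4 m/s

On level ground R = v₀² sin 2θ / g ⇒ v₀ = √(gR / sin 2θ).
v₀ = √(9.80 × 307 / sin 50.60°) = √(3009 / 0.7727) = √3893.5 = 62.40 m/s.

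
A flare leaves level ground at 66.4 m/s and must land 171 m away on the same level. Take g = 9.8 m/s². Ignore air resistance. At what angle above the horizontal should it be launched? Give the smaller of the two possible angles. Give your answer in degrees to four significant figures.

11.17°

Level-ground range R = v₀² sin(2θ)/g ⇒ sin(2θ) = gR/v₀² = 9.80 × 171 / 66.4² = 0.3801.
2θ = 22.34° or 180° − 22.34° = 157.7°, so θ = 11.17° or 78.83°.
The smaller angle is 11.17°.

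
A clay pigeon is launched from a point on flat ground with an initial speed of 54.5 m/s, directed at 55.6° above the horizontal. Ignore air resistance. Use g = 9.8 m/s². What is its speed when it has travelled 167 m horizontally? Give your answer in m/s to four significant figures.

Resolve: vₓ = 54.50 cos 55.6° = 30.79 m/s and v_y0 = 54.50 sin 55.6° = 44.97 m/s.
At x = 167 m, t = x/vₓ = 167/30.79 = 5.424 s.
Vertical velocity there: v_y = v_y0 − g t = 44.97 − 9.80 × 5.424 = −8.184 m/s.
Speed: √(vₓ² + v_y²) = √(30.79² + 8.184²) = 31.86 m/s.

31.86 m/s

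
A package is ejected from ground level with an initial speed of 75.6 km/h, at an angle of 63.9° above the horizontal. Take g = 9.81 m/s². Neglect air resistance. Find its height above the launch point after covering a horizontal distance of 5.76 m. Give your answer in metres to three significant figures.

9.85 m

Convert: 75.6 km/h = 75.6/3.6 = 21.00 m/s.
Components: vₓ = 21.00 cos 63.9° = 9.239 m/s, v_y0 = 21.00 sin 63.9° = 18.86 m/s.
Time to reach x = 5.76 m: t = x/vₓ = 5.76/9.239 = 0.6235 s.
Height: y = v_y0 t − ½ g t² = 18.86 × 0.6235 − 4.905 × 0.6235² = 11.76 − 1.907 = 9.851 m.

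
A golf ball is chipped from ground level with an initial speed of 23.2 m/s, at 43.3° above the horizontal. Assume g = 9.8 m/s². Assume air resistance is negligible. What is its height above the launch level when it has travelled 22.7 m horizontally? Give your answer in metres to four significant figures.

vₓ = 23.20 cos 43.3° = 16.88 m/s; v_y0 = 23.20 sin 43.3° = 15.91 m/s.
Time to reach x = 22.7 m: t = x/vₓ = 22.7/16.88 = 1.344 s.
Height: y = v_y0 t − ½ g t² = 15.91 × 1.344 − 4.900 × 1.344² = 21.39 − 8.857 = 12.53 m.

12.53 m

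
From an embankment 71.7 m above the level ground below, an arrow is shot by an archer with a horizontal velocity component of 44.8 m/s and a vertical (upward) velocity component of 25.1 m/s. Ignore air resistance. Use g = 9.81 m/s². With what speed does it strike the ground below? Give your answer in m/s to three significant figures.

The projectile lands when y = 71.7 + (25.10) t − ½·9.81·t² = 0. Positive root: t = (25.10 + √(25.10² + 2·9.81·71.7)) / 9.81 = (25.10 + 45.13) / 9.81 = 7.159 s.
Vertical velocity at impact: v_y = v_y0 − g t = 25.10 − 9.81 × 7.159 = −45.13 m/s.
Speed: |v| = √(vₓ² + v_y²) = √(44.80² + 45.13²) = 63.59 m/s.

63.6 m/s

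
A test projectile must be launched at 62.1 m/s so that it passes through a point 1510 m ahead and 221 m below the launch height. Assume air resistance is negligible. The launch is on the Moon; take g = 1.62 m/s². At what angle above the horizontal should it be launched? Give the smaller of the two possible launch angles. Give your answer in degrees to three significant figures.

10.3°

Trajectory: y = x tanθ − g x² (1 + tan²θ)/(2v₀²). With x = 1510, y = −221, v₀ = 62.1, g = 1.62:
478.9 tan²θ − 1510 tanθ + (257.9) = 0.
tanθ = [1510 ± √(1510² − 4 × 478.9 × (257.9))] / (2 × 478.9) = (1510 ± 1336) / 957.8, giving tanθ = 0.1812 or 2.972.
θ = 10.27° or 71.40°; the smaller is 10.27°.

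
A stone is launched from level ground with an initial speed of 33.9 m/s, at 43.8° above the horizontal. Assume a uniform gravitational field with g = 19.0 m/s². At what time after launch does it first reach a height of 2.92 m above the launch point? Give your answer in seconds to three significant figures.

0.131 s

vₓ = 33.90 cos 43.8° = 24.47 m/s; v_y0 = 33.90 sin 43.8° = 23.46 m/s.
Require v_y0 t − ½ g t² = 2.92, i.e. 9.500 t² − 23.46 t + 2.92 = 0.
t = [23.46 ± √(23.46² − 2·19.0·2.92)] / 19.0 = (23.46 ± 20.97) / 19.0, so t = 0.1314 s or t = 2.338 s.
The first (ascending) time is 0.1314 s.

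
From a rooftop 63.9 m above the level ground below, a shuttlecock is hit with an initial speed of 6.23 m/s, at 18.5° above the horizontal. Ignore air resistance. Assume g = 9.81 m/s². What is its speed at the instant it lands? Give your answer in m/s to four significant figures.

vₓ = 6.230 cos 18.5° = 5.908 m/s; v_y0 = 6.230 sin 18.5° = 1.977 m/s.
Vertical motion (up positive, ground at y = 0): 4.905 t² − (1.977) t − 63.9 = 0, so t = (1.977 + √(1.977² + 2·9.81·63.9)) / 9.81 = (1.977 + 35.46) / 9.81 = 3.816 s.
Vertical velocity at impact: v_y = v_y0 − g t = 1.977 − 9.81 × 3.816 = −35.46 m/s.
Speed: |v| = √(vₓ² + v_y²) = √(5.908² + 35.46²) = 35.95 m/s.

35.95 m/s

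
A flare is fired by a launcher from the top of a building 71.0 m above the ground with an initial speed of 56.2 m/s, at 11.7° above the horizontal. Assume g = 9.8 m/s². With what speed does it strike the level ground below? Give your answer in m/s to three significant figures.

vₓ = 56.20 cos 11.7° = 55.03 m/s; v_y0 = 56.20 sin 11.7° = 11.40 m/s.
The projectile lands when y = 71.0 + (11.40) t − ½·9.80·t² = 0. Positive root: t = (11.40 + √(11.40² + 2·9.80·71.0)) / 9.80 = (11.40 + 39.01) / 9.80 = 5.143 s.
Vertical velocity at impact: v_y = v_y0 − g t = 11.40 − 9.80 × 5.143 = −39.01 m/s.
Speed: |v| = √(vₓ² + v_y²) = √(55.03² + 39.01²) = 67.45 m/s.

67.5 m/s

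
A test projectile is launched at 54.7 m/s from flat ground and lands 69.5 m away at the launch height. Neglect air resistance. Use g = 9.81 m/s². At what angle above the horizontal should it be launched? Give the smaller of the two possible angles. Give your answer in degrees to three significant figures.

R = v₀² sin 2θ / g gives sin 2θ = gR/v₀² = 9.81·69.5/54.7² = 0.2279.
2θ = 13.17° or 180° − 13.17° = 166.8°, so θ = 6.586° or 83.41°.
The smaller angle is 6.586°.

6.59°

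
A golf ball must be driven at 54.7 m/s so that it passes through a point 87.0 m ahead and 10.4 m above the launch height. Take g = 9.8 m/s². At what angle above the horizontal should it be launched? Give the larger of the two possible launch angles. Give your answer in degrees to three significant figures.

Trajectory: y = x tanθ − g x² (1 + tan²θ)/(2v₀²). With x = 87.0, y = 10.4, v₀ = 54.7, g = 9.80:
12.40 tan²θ − 87.0 tanθ + (22.80) = 0.
tanθ = [87.0 ± √(87.0² − 4 × 12.40 × (22.80))] / (2 × 12.40) = (87.0 ± 80.24) / 24.79, giving tanθ = 0.2726 or 6.746.
θ = 15.25° or 81.57°; the larger is 81.57°.

81.6°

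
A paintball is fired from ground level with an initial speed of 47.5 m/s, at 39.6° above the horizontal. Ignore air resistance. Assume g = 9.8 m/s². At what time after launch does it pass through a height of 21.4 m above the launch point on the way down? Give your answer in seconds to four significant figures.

vₓ = 47.50 cos 39.6° = 36.60 m/s; v_y0 = 47.50 sin 39.6° = 30.28 m/s.
Require v_y0 t − ½ g t² = 21.4, i.e. 4.900 t² − 30.28 t + 21.4 = 0.
Quadratic formula: t = (30.28 ± √497.30) / 9.80 = (30.28 ± 22.30) / 9.80 → t = 0.8140 s or 5.365 s.
The descending-branch root is 5.365 s.

5.365 s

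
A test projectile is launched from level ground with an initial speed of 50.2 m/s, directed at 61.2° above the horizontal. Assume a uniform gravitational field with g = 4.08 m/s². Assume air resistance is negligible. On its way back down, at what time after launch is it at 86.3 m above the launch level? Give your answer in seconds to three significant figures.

vₓ = 50.20 cos 61.2° = 24.18 m/s; v_y0 = 50.20 sin 61.2° = 43.99 m/s.
Height y(t) = 43.99 t − 2.040 t² = 86.3 gives 2.040 t² − 43.99 t + 86.3 = 0.
Quadratic formula: t = (43.99 ± √1231.0) / 4.08 = (43.99 ± 35.09) / 4.08 → t = 2.183 s or 19.38 s.
The descending-branch root is 19.38 s.

19.4 s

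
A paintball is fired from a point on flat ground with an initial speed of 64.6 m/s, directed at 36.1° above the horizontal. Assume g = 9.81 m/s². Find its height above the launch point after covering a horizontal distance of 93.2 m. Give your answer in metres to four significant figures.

Horizontal component vₓ = 64.60 cos 36.1° = 52.20 m/s; vertical v_y0 = 64.60 sin 36.1° = 38.06 m/s.
Time to reach x = 93.2 m: t = x/vₓ = 93.2/52.20 = 1.786 s.
Height: y = v_y0 t − ½ g t² = 38.06 × 1.786 − 4.905 × 1.786² = 67.96 − 15.64 = 52.32 m.

52.32 m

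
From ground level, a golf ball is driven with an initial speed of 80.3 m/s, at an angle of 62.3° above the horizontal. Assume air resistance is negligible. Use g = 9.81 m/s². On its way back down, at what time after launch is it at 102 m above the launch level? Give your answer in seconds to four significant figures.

vₓ = 80.30 cos 62.3° = 37.33 m/s; v_y0 = 80.30 sin 62.3° = 71.10 m/s.
Set y = v_y0 t − ½ g t² = 102: 4.905 t² − 71.10 t + 102 = 0.
t = [71.10 ± √(71.10² − 2·9.81·102)] / 9.81 = (71.10 ± 55.26) / 9.81, so t = 1.614 s or t = 12.88 s.
The descending-branch root is 12.88 s.

12.88 s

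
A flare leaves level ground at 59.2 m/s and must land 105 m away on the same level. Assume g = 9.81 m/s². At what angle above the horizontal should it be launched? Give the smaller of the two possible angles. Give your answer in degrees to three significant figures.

8.55°

R = v₀² sin 2θ / g gives sin 2θ = gR/v₀² = 9.81·105/59.2² = 0.2939.
2θ = 17.09° or 180° − 17.09° = 162.9°, so θ = 8.546° or 81.45°.
The smaller angle is 8.546°.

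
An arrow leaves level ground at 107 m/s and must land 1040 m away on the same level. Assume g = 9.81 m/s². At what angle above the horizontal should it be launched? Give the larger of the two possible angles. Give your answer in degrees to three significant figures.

From R = (v₀²/g) sin 2θ: sin 2θ = 9.81 × 1040 / 11449 = 0.8911.
2θ = 63.01° or 180° − 63.01° = 117.0°, so θ = 31.51° or 58.49°.
The larger angle is 58.49°.

58.5°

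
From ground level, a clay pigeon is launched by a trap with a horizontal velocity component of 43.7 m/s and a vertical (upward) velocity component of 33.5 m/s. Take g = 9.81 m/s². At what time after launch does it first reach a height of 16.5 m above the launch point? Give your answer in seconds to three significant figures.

Set y = v_y0 t − ½ g t² = 16.5: 4.905 t² − 33.50 t + 16.5 = 0.
t = [33.50 ± √(33.50² − 2·9.81·16.5)] / 9.81 = (33.50 ± 28.26) / 9.81, so t = 0.5343 s or t = 6.295 s.
The first (ascending) time is 0.5343 s.

0.534 s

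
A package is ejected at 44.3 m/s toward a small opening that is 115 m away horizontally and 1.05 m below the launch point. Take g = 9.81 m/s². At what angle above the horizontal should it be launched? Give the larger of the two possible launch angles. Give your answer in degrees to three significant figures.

Trajectory: y = x tanθ − g x² (1 + tan²θ)/(2v₀²). With x = 115, y = −1.05, v₀ = 44.3, g = 9.81:
33.05 tan²θ − 115 tanθ + (32.00) = 0.
tanθ = [115 ± √(115² − 4 × 33.05 × (32.00))] / (2 × 33.05) = (115 ± 94.83) / 66.11, giving tanθ = 0.3050 or 3.174.
θ = 16.96° or 72.51°; the larger is 72.51°.

72.5°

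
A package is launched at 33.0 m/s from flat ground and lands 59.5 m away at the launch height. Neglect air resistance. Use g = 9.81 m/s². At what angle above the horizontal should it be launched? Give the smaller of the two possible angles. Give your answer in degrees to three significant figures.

From R = (v₀²/g) sin 2θ: sin 2θ = 9.81 × 59.5 / 1089.0 = 0.5360.
2θ = 32.41° or 180° − 32.41° = 147.6°, so θ = 16.21° or 73.79°.
The smaller angle is 16.21°.

16.2°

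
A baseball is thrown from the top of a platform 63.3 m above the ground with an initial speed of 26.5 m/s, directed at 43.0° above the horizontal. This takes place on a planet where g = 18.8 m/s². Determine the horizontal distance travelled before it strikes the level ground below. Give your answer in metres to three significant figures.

72.3 m

Components: vₓ = 26.50 cos 43.0° = 19.38 m/s, v_y0 = 26.50 sin 43.0° = 18.07 m/s.
The projectile lands when y = 63.3 + (18.07) t − ½·18.8·t² = 0. Positive root: t = (18.07 + √(18.07² + 2·18.8·63.3)) / 18.8 = (18.07 + 52.03) / 18.8 = 3.729 s.
Horizontal distance: R = vₓ t = 19.38 × 3.729 = 72.26 m.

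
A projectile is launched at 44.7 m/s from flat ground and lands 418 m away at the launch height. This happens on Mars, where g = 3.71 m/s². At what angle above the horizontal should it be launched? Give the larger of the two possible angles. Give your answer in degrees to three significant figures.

64.5°

Level-ground range R = v₀² sin(2θ)/g ⇒ sin(2θ) = gR/v₀² = 3.71 × 418 / 44.7² = 0.7761.
2θ = 50.91° or 180° − 50.91° = 129.1°, so θ = 25.45° or 64.55°.
The larger angle is 64.55°.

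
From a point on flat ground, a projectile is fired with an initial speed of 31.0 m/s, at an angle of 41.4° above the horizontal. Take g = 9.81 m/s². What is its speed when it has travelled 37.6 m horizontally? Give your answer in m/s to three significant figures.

Components: vₓ = 31.00 cos 41.4° = 23.25 m/s, v_y0 = 31.00 sin 41.4° = 20.50 m/s.
x = vₓ t ⇒ t = 37.6/23.25 = 1.617 s.
Vertical velocity there: v_y = v_y0 − g t = 20.50 − 9.81 × 1.617 = 4.638 m/s.
Speed: √(vₓ² + v_y²) = √(23.25² + 4.638²) = 23.71 m/s.

23.7 m/s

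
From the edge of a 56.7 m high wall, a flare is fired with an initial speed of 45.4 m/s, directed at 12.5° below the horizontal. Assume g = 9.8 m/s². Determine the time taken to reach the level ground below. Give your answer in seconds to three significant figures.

2.54 s

Components: vₓ = 45.40 cos 12.5° = 44.32 m/s, v_y0 = −9.826 m/s (downward).
The projectile lands when y = 56.7 + (−9.826) t − ½·9.80·t² = 0. Positive root: t = (−9.826 + √(9.826² + 2·9.80·56.7)) / 9.80 = (−9.826 + 34.75) / 9.80 = 2.544 s.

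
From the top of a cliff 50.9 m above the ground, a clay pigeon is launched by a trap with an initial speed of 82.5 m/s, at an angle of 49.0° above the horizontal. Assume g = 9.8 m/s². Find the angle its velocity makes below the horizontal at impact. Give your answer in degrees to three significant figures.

Resolve: vₓ = 82.50 cos 49.0° = 54.12 m/s and v_y0 = 82.50 sin 49.0° = 62.26 m/s.
Vertical motion (up positive, ground at y = 0): 4.900 t² − (62.26) t − 50.9 = 0, so t = (62.26 + √(62.26² + 2·9.80·50.9)) / 9.80 = (62.26 + 69.82) / 9.80 = 13.48 s.
At impact: v_y = v_y0 − g t = −69.82 m/s; vₓ = 54.12 m/s.
Angle below horizontal: arctan(|v_y|/vₓ) = arctan(69.82/54.12) = 52.22°.

52.2°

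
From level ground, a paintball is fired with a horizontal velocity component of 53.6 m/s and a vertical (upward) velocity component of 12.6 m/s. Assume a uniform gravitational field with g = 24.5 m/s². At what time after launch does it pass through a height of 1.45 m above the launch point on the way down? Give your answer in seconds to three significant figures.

Set y = v_y0 t − ½ g t² = 1.45: 12.25 t² − 12.60 t + 1.45 = 0.
Quadratic formula: t = (12.60 ± √87.710) / 24.5 = (12.60 ± 9.365) / 24.5 → t = 0.1320 s or 0.8965 s.
The descending-branch root is 0.8965 s.

0.897 s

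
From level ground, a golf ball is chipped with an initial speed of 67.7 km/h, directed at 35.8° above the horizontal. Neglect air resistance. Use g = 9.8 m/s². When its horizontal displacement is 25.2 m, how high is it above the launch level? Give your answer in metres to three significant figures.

4.80 m

Convert: 67.7 km/h = 67.7/3.6 = 18.81 m/s.
vₓ = 18.81 cos 35.8° = 15.25 m/s; v_y0 = 18.81 sin 35.8° = 11.00 m/s.
x = vₓ t ⇒ t = 25.2/15.25 = 1.652 s.
Height: y = v_y0 t − ½ g t² = 11.00 × 1.652 − 4.900 × 1.652² = 18.17 − 13.38 = 4.799 m.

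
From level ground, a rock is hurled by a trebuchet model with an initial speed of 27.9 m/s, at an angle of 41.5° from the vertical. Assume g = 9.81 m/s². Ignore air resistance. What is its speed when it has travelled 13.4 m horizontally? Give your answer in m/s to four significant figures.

vₓ = 27.90 sin 41.5° = 18.49 m/s; v_y0 = 27.90 cos 41.5° = 20.90 m/s.
x = vₓ t ⇒ t = 13.4/18.49 = 0.7248 s.
Vertical velocity there: v_y = v_y0 − g t = 20.90 − 9.81 × 0.7248 = 13.79 m/s.
Speed: √(vₓ² + v_y²) = √(18.49² + 13.79²) = 23.06 m/s.

23.06 m/s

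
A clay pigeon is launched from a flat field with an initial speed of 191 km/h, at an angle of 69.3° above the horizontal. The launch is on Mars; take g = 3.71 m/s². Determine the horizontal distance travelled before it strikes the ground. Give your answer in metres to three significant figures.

502 m

Convert: 191 km/h = 191/3.6 = 53.06 m/s.
vₓ = 53.06 cos 69.3° = 18.75 m/s; v_y0 = 53.06 sin 69.3° = 49.63 m/s.
Time aloft: T = 2 v_y0 / g = 2 × 49.63 / 3.71 = 26.75 s.
Range: R = vₓ T = 18.75 × 26.75 = 501.8 m.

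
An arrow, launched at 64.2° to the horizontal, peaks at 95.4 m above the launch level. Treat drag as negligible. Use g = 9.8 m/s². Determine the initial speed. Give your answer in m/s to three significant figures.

48.0 m/s

At the peak v_y = 0, so v_y0 = √(2gH) = √(2 × 9.80 × 95.4) = 43.24 m/s.
v_y0 = v₀ sin θ ⇒ v₀ = 43.24 / sin 64.2° = 48.03 m/s.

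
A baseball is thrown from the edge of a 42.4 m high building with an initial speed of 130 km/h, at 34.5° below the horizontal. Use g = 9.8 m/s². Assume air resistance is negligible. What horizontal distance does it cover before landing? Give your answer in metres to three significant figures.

45.2 m

Convert: 130 km/h = 130/3.6 = 36.11 m/s.
Components: vₓ = 36.11 cos 34.5° = 29.76 m/s, v_y0 = −20.45 m/s (downward).
Vertical motion (up positive, ground at y = 0): 4.900 t² − (−20.45) t − 42.4 = 0, so t = (−20.45 + √(20.45² + 2·9.80·42.4)) / 9.80 = (−20.45 + 35.35) / 9.80 = 1.520 s.
Horizontal distance: R = vₓ t = 29.76 × 1.520 = 45.23 m.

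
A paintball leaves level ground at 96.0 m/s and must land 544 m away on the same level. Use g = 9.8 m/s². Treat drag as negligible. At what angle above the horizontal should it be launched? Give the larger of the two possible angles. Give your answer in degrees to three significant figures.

From R = (v₀²/g) sin 2θ: sin 2θ = 9.80 × 544 / 9216.0 = 0.5785.
2θ = 35.34° or 180° − 35.34° = 144.7°, so θ = 17.67° or 72.33°.
The larger angle is 72.33°.

72.3°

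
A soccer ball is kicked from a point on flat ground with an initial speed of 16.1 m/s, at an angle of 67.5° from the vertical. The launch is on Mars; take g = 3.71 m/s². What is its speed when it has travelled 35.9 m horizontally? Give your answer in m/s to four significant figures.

Horizontal component vₓ = 16.10 sin 67.5° = 14.87 m/s; vertical v_y0 = 16.10 cos 67.5° = 6.161 m/s.
x = vₓ t ⇒ t = 35.9/14.87 = 2.414 s.
Vertical velocity there: v_y = v_y0 − g t = 6.161 − 3.71 × 2.414 = −2.793 m/s.
Speed: √(vₓ² + v_y²) = √(14.87² + 2.793²) = 15.13 m/s.

15.13 m/s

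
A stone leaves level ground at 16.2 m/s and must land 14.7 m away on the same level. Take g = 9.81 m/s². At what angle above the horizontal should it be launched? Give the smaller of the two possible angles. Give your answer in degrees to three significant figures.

16.7°

R = v₀² sin 2θ / g gives sin 2θ = gR/v₀² = 9.81·14.7/16.2² = 0.5495.
2θ = 33.33° or 180° − 33.33° = 146.7°, so θ = 16.67° or 73.33°.
The smaller angle is 16.67°.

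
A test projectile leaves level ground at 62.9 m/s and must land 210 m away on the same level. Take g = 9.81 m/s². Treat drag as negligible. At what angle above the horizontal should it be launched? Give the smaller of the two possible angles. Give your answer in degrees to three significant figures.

15.7°

From R = (v₀²/g) sin 2θ: sin 2θ = 9.81 × 210 / 3956.4 = 0.5207.
2θ = 31.38° or 180° − 31.38° = 148.6°, so θ = 15.69° or 74.31°.
The smaller angle is 15.69°.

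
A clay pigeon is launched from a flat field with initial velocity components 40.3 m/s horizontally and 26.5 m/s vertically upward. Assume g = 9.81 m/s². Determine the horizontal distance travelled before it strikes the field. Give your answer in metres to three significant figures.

Flight time T = 2 v_y0 / g = 5.403 s.
Range: R = vₓ T = 40.30 × 5.403 = 217.7 m.

218 m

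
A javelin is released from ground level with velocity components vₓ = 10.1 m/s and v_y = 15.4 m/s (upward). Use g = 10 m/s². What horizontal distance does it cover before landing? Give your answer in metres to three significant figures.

Flight time T = 2 v_y0 / g = 3.080 s.
Horizontal distance R = vₓ T = 10.10 × 3.080 = 31.11 m.

31.1 m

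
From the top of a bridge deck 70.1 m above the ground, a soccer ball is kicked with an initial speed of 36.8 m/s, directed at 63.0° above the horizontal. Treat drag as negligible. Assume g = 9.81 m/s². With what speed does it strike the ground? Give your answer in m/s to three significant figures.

Resolve: vₓ = 36.80 cos 63.0° = 16.71 m/s and v_y0 = 36.80 sin 63.0° = 32.79 m/s.
The projectile lands when y = 70.1 + (32.79) t − ½·9.81·t² = 0. Positive root: t = (32.79 + √(32.79² + 2·9.81·70.1)) / 9.81 = (32.79 + 49.50) / 9.81 = 8.389 s.
Vertical velocity at impact: v_y = v_y0 − g t = 32.79 − 9.81 × 8.389 = −49.50 m/s.
Speed: |v| = √(vₓ² + v_y²) = √(16.71² + 49.50²) = 52.25 m/s.

52.2 m/s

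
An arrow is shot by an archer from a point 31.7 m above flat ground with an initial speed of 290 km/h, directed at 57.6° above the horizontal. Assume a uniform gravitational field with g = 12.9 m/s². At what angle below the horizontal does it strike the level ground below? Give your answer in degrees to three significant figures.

Convert: 290 km/h = 290/3.6 = 80.56 m/s.
Resolve: vₓ = 80.56 cos 57.6° = 43.16 m/s and v_y0 = 80.56 sin 57.6° = 68.02 m/s.
With up positive and y = 0 at the ground: y(t) = 31.7 + (68.02) t − 6.450 t². Setting y = 0 and taking the positive root: t = [68.02 + √(68.02² + 2·12.9·31.7)] / 12.9 = (68.02 + 73.78) / 12.9 = 10.99 s.
At impact: v_y = v_y0 − g t = −73.78 m/s; vₓ = 43.16 m/s.
Angle below horizontal: arctan(|v_y|/vₓ) = arctan(73.78/43.16) = 59.67°.

59.7°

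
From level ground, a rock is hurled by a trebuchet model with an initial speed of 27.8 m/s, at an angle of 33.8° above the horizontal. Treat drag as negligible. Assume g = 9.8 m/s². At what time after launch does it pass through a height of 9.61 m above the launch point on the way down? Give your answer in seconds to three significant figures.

2.31 s

Horizontal component vₓ = 27.80 cos 33.8° = 23.10 m/s; vertical v_y0 = 27.80 sin 33.8° = 15.47 m/s.
Require v_y0 t − ½ g t² = 9.61, i.e. 4.900 t² − 15.47 t + 9.61 = 0.
Quadratic formula: t = (15.47 ± √50.811) / 9.80 = (15.47 ± 7.128) / 9.80 → t = 0.8507 s or 2.305 s.
The descending-branch root is 2.305 s.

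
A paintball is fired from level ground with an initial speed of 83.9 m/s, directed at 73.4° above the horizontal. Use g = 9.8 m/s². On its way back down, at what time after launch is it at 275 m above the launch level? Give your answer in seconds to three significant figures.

11.5 s

Horizontal component vₓ = 83.90 cos 73.4° = 23.97 m/s; vertical v_y0 = 83.90 sin 73.4° = 80.40 m/s.
Height y(t) = 80.40 t − 4.900 t² = 275 gives 4.900 t² − 80.40 t + 275 = 0.
Quadratic formula: t = (80.40 ± √1074.7) / 9.80 = (80.40 ± 32.78) / 9.80 → t = 4.859 s or 11.55 s.
The descending-branch root is 11.55 s.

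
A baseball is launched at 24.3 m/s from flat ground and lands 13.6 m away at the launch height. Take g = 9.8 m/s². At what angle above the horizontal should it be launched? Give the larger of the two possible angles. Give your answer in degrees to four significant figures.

83.48°

Level-ground range R = v₀² sin(2θ)/g ⇒ sin(2θ) = gR/v₀² = 9.80 × 13.6 / 24.3² = 0.2257.
2θ = 13.04° or 180° − 13.04° = 167.0°, so θ = 6.522° or 83.48°.
The larger angle is 83.48°.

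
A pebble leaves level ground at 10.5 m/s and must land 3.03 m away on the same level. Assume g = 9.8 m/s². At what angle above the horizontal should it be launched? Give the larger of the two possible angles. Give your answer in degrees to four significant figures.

R = v₀² sin 2θ / g gives sin 2θ = gR/v₀² = 9.80·3.03/10.5² = 0.2693.
2θ = 15.62° or 180° − 15.62° = 164.4°, so θ = 7.812° or 82.19°.
The larger angle is 82.19°.

82.19°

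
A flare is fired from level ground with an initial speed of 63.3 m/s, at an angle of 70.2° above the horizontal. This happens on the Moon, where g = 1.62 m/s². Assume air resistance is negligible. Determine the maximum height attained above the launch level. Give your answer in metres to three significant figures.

1090 m

vₓ = 63.30 cos 70.2° = 21.44 m/s; v_y0 = 63.30 sin 70.2° = 59.56 m/s.
At the apex v_y = 0, so H = v_y0²/(2g) = 59.56²/3.240 = 1095 m.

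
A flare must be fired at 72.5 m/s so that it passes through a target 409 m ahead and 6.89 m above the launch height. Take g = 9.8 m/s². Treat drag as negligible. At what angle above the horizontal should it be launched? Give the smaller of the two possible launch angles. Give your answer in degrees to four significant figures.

26.08°

Trajectory: y = x tanθ − g x² (1 + tan²θ)/(2v₀²). With x = 409, y = 6.89, v₀ = 72.5, g = 9.80:
155.9 tan²θ − 409 tanθ + (162.8) = 0.
tanθ = [409 ± √(409² − 4 × 155.9 × (162.8))] / (2 × 155.9) = (409 ± 256.3) / 311.9, giving tanθ = 0.4895 or 2.133.
θ = 26.08° or 64.88°; the smaller is 26.08°.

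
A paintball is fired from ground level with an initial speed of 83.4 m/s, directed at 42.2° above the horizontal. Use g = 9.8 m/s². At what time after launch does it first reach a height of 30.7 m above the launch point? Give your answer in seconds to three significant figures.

vₓ = 83.40 cos 42.2° = 61.78 m/s; v_y0 = 83.40 sin 42.2° = 56.02 m/s.
Set y = v_y0 t − ½ g t² = 30.7: 4.900 t² − 56.02 t + 30.7 = 0.
t = [56.02 ± √(56.02² − 2·9.80·30.7)] / 9.80 = (56.02 ± 50.37) / 9.80, so t = 0.5771 s or t = 10.86 s.
The first (ascending) time is 0.5771 s.

0.577 s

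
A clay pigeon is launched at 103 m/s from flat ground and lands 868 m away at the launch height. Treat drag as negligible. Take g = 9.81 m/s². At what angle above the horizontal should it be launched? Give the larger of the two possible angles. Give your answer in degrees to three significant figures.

R = v₀² sin 2θ / g gives sin 2θ = gR/v₀² = 9.81·868/103² = 0.8026.
2θ = 53.38° or 180° − 53.38° = 126.6°, so θ = 26.69° or 63.31°.
The larger angle is 63.31°.

63.3°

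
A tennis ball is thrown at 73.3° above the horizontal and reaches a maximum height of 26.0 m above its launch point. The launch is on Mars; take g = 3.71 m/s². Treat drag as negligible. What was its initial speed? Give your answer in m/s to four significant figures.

At the peak v_y = 0, so v_y0 = √(2gH) = √(2 × 3.71 × 26.0) = 13.89 m/s.
v_y0 = v₀ sin θ ⇒ v₀ = 13.89 / sin 73.3° = 14.50 m/s.

14.50 m/s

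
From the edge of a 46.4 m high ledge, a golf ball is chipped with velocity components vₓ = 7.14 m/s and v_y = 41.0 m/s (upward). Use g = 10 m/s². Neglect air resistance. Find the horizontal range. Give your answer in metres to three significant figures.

65.7 m

The projectile lands when y = 46.4 + (41.00) t − ½·10.0·t² = 0. Positive root: t = (41.00 + √(41.00² + 2·10.0·46.4)) / 10.0 = (41.00 + 51.08) / 10.0 = 9.208 s.
Horizontal distance: R = vₓ t = 7.140 × 9.208 = 65.74 m.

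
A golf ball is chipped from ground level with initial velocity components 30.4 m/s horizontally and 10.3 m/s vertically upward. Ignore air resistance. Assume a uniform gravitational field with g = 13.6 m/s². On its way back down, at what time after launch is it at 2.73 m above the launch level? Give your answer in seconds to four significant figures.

Height y(t) = 10.30 t − 6.800 t² = 2.73 gives 6.800 t² − 10.30 t + 2.73 = 0.
t = [10.30 ± √(10.30² − 2·13.6·2.73)] / 13.6 = (10.30 ± 5.642) / 13.6, so t = 0.3425 s or t = 1.172 s.
The descending-branch root is 1.172 s.

1.172 s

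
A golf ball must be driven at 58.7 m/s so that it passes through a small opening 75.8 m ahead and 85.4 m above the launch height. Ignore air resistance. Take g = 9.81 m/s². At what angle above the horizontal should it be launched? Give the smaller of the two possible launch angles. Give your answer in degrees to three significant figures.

Trajectory: y = x tanθ − g x² (1 + tan²θ)/(2v₀²). With x = 75.8, y = 85.4, v₀ = 58.7, g = 9.81:
8.179 tan²θ − 75.8 tanθ + (93.58) = 0.
tanθ = [75.8 ± √(75.8² − 4 × 8.179 × (93.58))] / (2 × 8.179) = (75.8 ± 51.81) / 16.36, giving tanθ = 1.467 or 7.801.
θ = 55.71° or 82.70°; the smaller is 55.71°.

55.7°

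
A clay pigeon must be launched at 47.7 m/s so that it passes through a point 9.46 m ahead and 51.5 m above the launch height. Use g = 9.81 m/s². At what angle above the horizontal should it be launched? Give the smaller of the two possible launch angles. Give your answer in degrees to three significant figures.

80.9°

Trajectory: y = x tanθ − g x² (1 + tan²θ)/(2v₀²). With x = 9.46, y = 51.5, v₀ = 47.7, g = 9.81:
0.1929 tan²θ − 9.46 tanθ + (51.69) = 0.
tanθ = [9.46 ± √(9.46² − 4 × 0.1929 × (51.69))] / (2 × 0.1929) = (9.46 ± 7.043) / 0.3858, giving tanθ = 6.265 or 42.77.
θ = 80.93° or 88.66°; the smaller is 80.93°.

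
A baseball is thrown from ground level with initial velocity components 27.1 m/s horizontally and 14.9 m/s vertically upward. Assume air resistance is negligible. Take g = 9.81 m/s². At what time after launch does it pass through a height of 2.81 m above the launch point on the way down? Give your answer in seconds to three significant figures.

Height y(t) = 14.90 t − 4.905 t² = 2.81 gives 4.905 t² − 14.90 t + 2.81 = 0.
Quadratic formula: t = (14.90 ± √166.88) / 9.81 = (14.90 ± 12.92) / 9.81 → t = 0.2020 s or 2.836 s.
The descending-branch root is 2.836 s.

2.84 s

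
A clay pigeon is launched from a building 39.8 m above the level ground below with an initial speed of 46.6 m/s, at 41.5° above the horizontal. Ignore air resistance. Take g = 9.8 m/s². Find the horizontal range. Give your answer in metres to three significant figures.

258 m

Horizontal component vₓ = 46.60 cos 41.5° = 34.90 m/s; vertical v_y0 = 46.60 sin 41.5° = 30.88 m/s.
Vertical motion (up positive, ground at y = 0): 4.900 t² − (30.88) t − 39.8 = 0, so t = (30.88 + √(30.88² + 2·9.80·39.8)) / 9.80 = (30.88 + 41.64) / 9.80 = 7.399 s.
Horizontal distance: R = vₓ t = 34.90 × 7.399 = 258.2 m.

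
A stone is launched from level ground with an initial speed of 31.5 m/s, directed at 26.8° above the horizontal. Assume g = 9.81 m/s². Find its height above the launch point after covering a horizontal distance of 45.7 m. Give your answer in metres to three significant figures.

Horizontal component vₓ = 31.50 cos 26.8° = 28.12 m/s; vertical v_y0 = 31.50 sin 26.8° = 14.20 m/s.
x = vₓ t ⇒ t = 45.7/28.12 = 1.625 s.
Height: y = v_y0 t − ½ g t² = 14.20 × 1.625 − 4.905 × 1.625² = 23.08 − 12.96 = 10.13 m.

10.1 m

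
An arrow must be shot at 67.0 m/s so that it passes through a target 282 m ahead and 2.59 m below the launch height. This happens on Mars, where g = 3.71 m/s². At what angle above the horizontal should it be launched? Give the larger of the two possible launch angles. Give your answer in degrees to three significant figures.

Trajectory: y = x tanθ − g x² (1 + tan²θ)/(2v₀²). With x = 282, y = −2.59, v₀ = 67.0, g = 3.71:
32.86 tan²θ − 282 tanθ + (30.27) = 0.
tanθ = [282 ± √(282² − 4 × 32.86 × (30.27))] / (2 × 32.86) = (282 ± 274.9) / 65.72, giving tanθ = 0.1087 or 8.473.
θ = 6.205° or 83.27°; the larger is 83.27°.

83.3°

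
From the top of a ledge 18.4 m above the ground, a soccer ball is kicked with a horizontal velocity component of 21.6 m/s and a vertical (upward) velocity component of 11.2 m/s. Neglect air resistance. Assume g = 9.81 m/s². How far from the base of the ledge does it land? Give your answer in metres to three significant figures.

The projectile lands when y = 18.4 + (11.20) t − ½·9.81·t² = 0. Positive root: t = (11.20 + √(11.20² + 2·9.81·18.4)) / 9.81 = (11.20 + 22.06) / 9.81 = 3.390 s.
Horizontal distance: R = vₓ t = 21.60 × 3.390 = 73.22 m.

73.2 m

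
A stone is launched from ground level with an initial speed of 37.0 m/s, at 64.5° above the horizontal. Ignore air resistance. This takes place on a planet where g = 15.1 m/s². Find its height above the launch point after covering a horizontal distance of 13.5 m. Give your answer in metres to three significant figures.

22.9 m

Components: vₓ = 37.00 cos 64.5° = 15.93 m/s, v_y0 = 37.00 sin 64.5° = 33.40 m/s.
At x = 13.5 m, t = x/vₓ = 13.5/15.93 = 0.8475 s.
Height: y = v_y0 t − ½ g t² = 33.40 × 0.8475 − 7.550 × 0.8475² = 28.30 − 5.423 = 22.88 m.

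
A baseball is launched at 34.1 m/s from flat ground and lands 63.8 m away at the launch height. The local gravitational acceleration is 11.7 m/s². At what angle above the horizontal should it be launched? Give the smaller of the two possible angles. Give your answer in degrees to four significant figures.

Level-ground range R = v₀² sin(2θ)/g ⇒ sin(2θ) = gR/v₀² = 11.7 × 63.8 / 34.1² = 0.6419.
2θ = 39.94° or 180° − 39.94° = 140.1°, so θ = 19.97° or 70.03°.
The smaller angle is 19.97°.

19.97°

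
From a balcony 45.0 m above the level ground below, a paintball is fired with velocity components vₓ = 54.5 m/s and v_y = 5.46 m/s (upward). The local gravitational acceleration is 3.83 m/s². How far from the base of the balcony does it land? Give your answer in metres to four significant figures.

With up positive and y = 0 at the ground: y(t) = 45.0 + (5.460) t − 1.915 t². Setting y = 0 and taking the positive root: t = [5.460 + √(5.460² + 2·3.83·45.0)] / 3.83 = (5.460 + 19.35) / 3.83 = 6.478 s.
Horizontal distance: R = vₓ t = 54.50 × 6.478 = 353.1 m.

353.1 m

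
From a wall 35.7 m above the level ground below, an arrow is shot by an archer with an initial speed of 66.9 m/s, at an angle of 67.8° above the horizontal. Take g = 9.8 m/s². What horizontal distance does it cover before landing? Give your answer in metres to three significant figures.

333 m

vₓ = 66.90 cos 67.8° = 25.28 m/s; v_y0 = 66.90 sin 67.8° = 61.94 m/s.
With up positive and y = 0 at the ground: y(t) = 35.7 + (61.94) t − 4.900 t². Setting y = 0 and taking the positive root: t = [61.94 + √(61.94² + 2·9.80·35.7)] / 9.80 = (61.94 + 67.35) / 9.80 = 13.19 s.
Horizontal distance: R = vₓ t = 25.28 × 13.19 = 333.5 m.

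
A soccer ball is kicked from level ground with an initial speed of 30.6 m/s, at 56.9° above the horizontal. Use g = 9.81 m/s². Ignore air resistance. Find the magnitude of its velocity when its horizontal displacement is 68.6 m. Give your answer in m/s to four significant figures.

Horizontal component vₓ = 30.60 cos 56.9° = 16.71 m/s; vertical v_y0 = 30.60 sin 56.9° = 25.63 m/s.
x = vₓ t ⇒ t = 68.6/16.71 = 4.105 s.
Vertical velocity there: v_y = v_y0 − g t = 25.63 − 9.81 × 4.105 = −14.64 m/s.
Speed: √(vₓ² + v_y²) = √(16.71² + 14.64²) = 22.21 m/s.

22.21 m/s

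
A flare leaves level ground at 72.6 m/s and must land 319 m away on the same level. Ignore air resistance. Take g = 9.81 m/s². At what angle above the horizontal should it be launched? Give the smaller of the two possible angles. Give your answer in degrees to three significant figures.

18.2°

From R = (v₀²/g) sin 2θ: sin 2θ = 9.81 × 319 / 5270.8 = 0.5937.
2θ = 36.42° or 180° − 36.42° = 143.6°, so θ = 18.21° or 71.79°.
The smaller angle is 18.21°.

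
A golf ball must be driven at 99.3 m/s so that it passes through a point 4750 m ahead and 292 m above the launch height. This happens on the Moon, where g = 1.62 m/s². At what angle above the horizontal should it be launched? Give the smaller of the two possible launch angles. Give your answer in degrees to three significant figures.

Trajectory: y = x tanθ − g x² (1 + tan²θ)/(2v₀²). With x = 4750, y = 292, v₀ = 99.3, g = 1.62:
1853 tan²θ − 4750 tanθ + (2145) = 0.
tanθ = [4750 ± √(4750² − 4 × 1853 × (2145))] / (2 × 1853) = (4750 ± 2580) / 3707, giving tanθ = 0.5854 or 1.977.
θ = 30.34° or 63.17°; the smaller is 30.34°.

30.3°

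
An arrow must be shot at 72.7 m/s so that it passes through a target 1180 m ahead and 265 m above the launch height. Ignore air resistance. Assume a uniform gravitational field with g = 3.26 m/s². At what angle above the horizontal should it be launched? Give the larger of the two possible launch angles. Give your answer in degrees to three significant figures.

Trajectory: y = x tanθ − g x² (1 + tan²θ)/(2v₀²). With x = 1180, y = 265, v₀ = 72.7, g = 3.26:
429.4 tan²θ − 1180 tanθ + (694.4) = 0.
tanθ = [1180 ± √(1180² − 4 × 429.4 × (694.4))] / (2 × 429.4) = (1180 ± 446.8) / 858.8, giving tanθ = 0.8537 or 1.894.
θ = 40.49° or 62.17°; the larger is 62.17°.

62.2°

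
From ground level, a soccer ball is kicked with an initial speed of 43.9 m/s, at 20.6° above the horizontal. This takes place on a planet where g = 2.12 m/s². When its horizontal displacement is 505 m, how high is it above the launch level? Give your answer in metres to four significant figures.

29.73 m

Resolve: vₓ = 43.90 cos 20.6° = 41.09 m/s and v_y0 = 43.90 sin 20.6° = 15.45 m/s.
Time to reach x = 505 m: t = x/vₓ = 505/41.09 = 12.29 s.
Height: y = v_y0 t − ½ g t² = 15.45 × 12.29 − 1.060 × 12.29² = 189.8 − 160.1 = 29.73 m.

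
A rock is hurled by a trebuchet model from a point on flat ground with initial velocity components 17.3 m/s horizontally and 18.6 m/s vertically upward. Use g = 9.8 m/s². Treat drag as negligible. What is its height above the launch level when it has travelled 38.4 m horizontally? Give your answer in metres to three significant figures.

Time to reach x = 38.4 m: t = x/vₓ = 38.4/17.30 = 2.220 s.
Height: y = v_y0 t − ½ g t² = 18.60 × 2.220 − 4.900 × 2.220² = 41.29 − 24.14 = 17.14 m.

17.1 m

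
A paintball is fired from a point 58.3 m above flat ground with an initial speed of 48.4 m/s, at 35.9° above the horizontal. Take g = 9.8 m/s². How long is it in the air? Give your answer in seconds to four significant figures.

Horizontal component vₓ = 48.40 cos 35.9° = 39.21 m/s; vertical v_y0 = 48.40 sin 35.9° = 28.38 m/s.
Vertical motion (up positive, ground at y = 0): 4.900 t² − (28.38) t − 58.3 = 0, so t = (28.38 + √(28.38² + 2·9.80·58.3)) / 9.80 = (28.38 + 44.14) / 9.80 = 7.400 s.

7.400 s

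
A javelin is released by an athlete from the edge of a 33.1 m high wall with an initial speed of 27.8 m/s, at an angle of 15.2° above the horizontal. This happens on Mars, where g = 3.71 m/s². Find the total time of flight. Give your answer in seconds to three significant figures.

6.62 s

Horizontal component vₓ = 27.80 cos 15.2° = 26.83 m/s; vertical v_y0 = 27.80 sin 15.2° = 7.289 m/s.
The projectile lands when y = 33.1 + (7.289) t − ½·3.71·t² = 0. Positive root: t = (7.289 + √(7.289² + 2·3.71·33.1)) / 3.71 = (7.289 + 17.28) / 3.71 = 6.623 s.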